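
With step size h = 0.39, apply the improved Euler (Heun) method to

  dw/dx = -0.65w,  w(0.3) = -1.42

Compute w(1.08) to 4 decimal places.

Heun: k1 = f(x_n, w_n); k2 = f(x_n + h, w_n + h·k1); w_{n+1} = w_n + (h/2)·(k1 + k2).
x=0.300000, w=-1.420000:
  k1 = f(0.300000, -1.420000) = 0.923000
  k2 = f(0.690000, -1.060030) = 0.689019
  w ← -1.420000 + (0.39/2)·(0.923000 + 0.689019) = -1.105656
x=0.690000, w=-1.105656:
  k1 = f(0.690000, -1.105656) = 0.718677
  k2 = f(1.080000, -0.825372) = 0.536492
  w ← -1.105656 + (0.39/2)·(0.718677 + 0.536492) = -0.860898
w(1.08) ≈ -0.8609

-0.8609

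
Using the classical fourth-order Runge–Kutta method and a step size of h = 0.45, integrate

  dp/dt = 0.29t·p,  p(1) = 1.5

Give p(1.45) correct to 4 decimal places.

1.7600

RK4: k1 = f(t_n, p_n); k2 = f(t_n + h/2, p_n + (h/2)·k1); k3 = f(t_n + h/2, p_n + (h/2)·k2); k4 = f(t_n + h, p_n + h·k3); p_{n+1} = p_n + (h/6)·(k1 + 2k2 + 2k3 + k4).
t=1.000000, p=1.500000:
  k1 = f(1.000000, 1.500000) = 0.435000
  k2 = f(1.225000, 1.597875) = 0.567645
  k3 = f(1.225000, 1.627720) = 0.578248
  k4 = f(1.450000, 1.760211) = 0.740169
  p ← 1.500000 + (0.45/6)·(k1 + 2k2 + 2k3 + k4) = 1.760022
p(1.45) ≈ 1.7600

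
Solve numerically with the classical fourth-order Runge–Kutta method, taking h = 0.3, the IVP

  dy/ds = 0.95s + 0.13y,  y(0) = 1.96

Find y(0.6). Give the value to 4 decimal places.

RK4: k1 = f(s_n, y_n); k2 = f(s_n + h/2, y_n + (h/2)·k1); k3 = f(s_n + h/2, y_n + (h/2)·k2); k4 = f(s_n + h, y_n + h·k3); y_{n+1} = y_n + (h/6)·(k1 + 2k2 + 2k3 + k4).
s=0.000000, y=1.960000:
  k1 = f(0.000000, 1.960000) = 0.254800
  k2 = f(0.150000, 1.998220) = 0.402269
  k3 = f(0.150000, 2.020340) = 0.405144
  k4 = f(0.300000, 2.081543) = 0.555601
  y ← 1.960000 + (0.3/6)·(k1 + 2k2 + 2k3 + k4) = 2.081261
s=0.300000, y=2.081261:
  k1 = f(0.300000, 2.081261) = 0.555564
  k2 = f(0.450000, 2.164596) = 0.708897
  k3 = f(0.450000, 2.187596) = 0.711887
  k4 = f(0.600000, 2.294828) = 0.868328
  y ← 2.081261 + (0.3/6)·(k1 + 2k2 + 2k3 + k4) = 2.294534
y(0.6) ≈ 2.2945

2.2945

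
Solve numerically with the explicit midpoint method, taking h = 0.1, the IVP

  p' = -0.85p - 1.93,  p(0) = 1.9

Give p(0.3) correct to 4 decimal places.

Midpoint: k1 = f(x_n, p_n); k2 = f(x_n + h/2, p_n + (h/2)·k1); p_{n+1} = p_n + h·k2.
x=0.000000, p=1.900000:
  k1 = f(0.000000, 1.900000) = -3.545000
  k2 = f(0.050000, 1.722750) = -3.394337
  p ← 1.900000 + 0.1·(-3.394337) = 1.560566
x=0.100000, p=1.560566:
  k1 = f(0.100000, 1.560566) = -3.256481
  k2 = f(0.150000, 1.397742) = -3.118081
  p ← 1.560566 + 0.1·(-3.118081) = 1.248758
x=0.200000, p=1.248758:
  k1 = f(0.200000, 1.248758) = -2.991444
  k2 = f(0.250000, 1.099186) = -2.864308
  p ← 1.248758 + 0.1·(-2.864308) = 0.962327
p(0.3) ≈ 0.9623

0.9623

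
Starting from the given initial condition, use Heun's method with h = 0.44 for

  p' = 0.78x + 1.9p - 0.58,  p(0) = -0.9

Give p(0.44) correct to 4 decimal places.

Heun: k1 = f(x_n, p_n); k2 = f(x_n + h, p_n + h·k1); p_{n+1} = p_n + (h/2)·(k1 + k2).
x=0.000000, p=-0.900000:
  k1 = f(0.000000, -0.900000) = -2.290000
  k2 = f(0.440000, -1.907600) = -3.861240
  p ← -0.900000 + (0.44/2)·(-2.290000 + (-3.861240)) = -2.253273
p(0.44) ≈ -2.2533

-2.2533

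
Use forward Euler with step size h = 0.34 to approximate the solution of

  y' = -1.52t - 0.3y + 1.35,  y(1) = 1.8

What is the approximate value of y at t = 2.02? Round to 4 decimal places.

Euler: y_{n+1} = y_n + h·f(t_n, y_n).
t=1.000000, y=1.800000: f=-0.710000 → y ← 1.800000 + 0.34·(-0.710000) = 1.558600
t=1.340000, y=1.558600: f=-1.154380 → y ← 1.558600 + 0.34·(-1.154380) = 1.166111
t=1.680000, y=1.166111: f=-1.553433 → y ← 1.166111 + 0.34·(-1.553433) = 0.637943
y(2.02) ≈ 0.6379

0.6379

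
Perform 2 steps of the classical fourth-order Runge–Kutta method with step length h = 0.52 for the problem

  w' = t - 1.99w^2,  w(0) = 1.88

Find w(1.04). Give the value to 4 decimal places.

RK4: k1 = f(t_n, w_n); k2 = f(t_n + h/2, w_n + (h/2)·k1); k3 = f(t_n + h/2, w_n + (h/2)·k2); k4 = f(t_n + h, w_n + h·k3); w_{n+1} = w_n + (h/6)·(k1 + 2k2 + 2k3 + k4).
t=0.000000, w=1.880000:
  k1 = f(0.000000, 1.880000) = -7.033456
  k2 = f(0.260000, 0.051301) = 0.254763
  k3 = f(0.260000, 1.946238) = -7.277809
  k4 = f(0.520000, -1.904460) = -6.697669
  w ← 1.880000 + (0.52/6)·(k1 + 2k2 + 2k3 + k4) = -0.527359
t=0.520000, w=-0.527359:
  k1 = f(0.520000, -0.527359) = -0.033434
  k2 = f(0.780000, -0.536052) = 0.208171
  k3 = f(0.780000, -0.473234) = 0.334338
  k4 = f(1.040000, -0.353503) = 0.791321
  w ← -0.527359 + (0.52/6)·(k1 + 2k2 + 2k3 + k4) = -0.367640
w(1.04) ≈ -0.3676

-0.3676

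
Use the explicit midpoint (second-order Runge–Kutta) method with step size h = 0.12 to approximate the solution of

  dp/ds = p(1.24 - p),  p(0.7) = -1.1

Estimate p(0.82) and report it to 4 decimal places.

Midpoint: k1 = f(s_n, p_n); k2 = f(s_n + h/2, p_n + (h/2)·k1); p_{n+1} = p_n + h·k2.
s=0.700000, p=-1.100000:
  k1 = f(0.700000, -1.100000) = -2.574000
  k2 = f(0.760000, -1.254440) = -3.129125
  p ← -1.100000 + 0.12·(-3.129125) = -1.475495
p(0.82) ≈ -1.4755

-1.4755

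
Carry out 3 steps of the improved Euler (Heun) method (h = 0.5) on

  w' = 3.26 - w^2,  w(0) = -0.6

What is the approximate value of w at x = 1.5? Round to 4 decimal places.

1.3222

Heun: k1 = f(x_n, w_n); k2 = f(x_n + h, w_n + h·k1); w_{n+1} = w_n + (h/2)·(k1 + k2).
x=0.000000, w=-0.600000:
  k1 = f(0.000000, -0.600000) = 2.900000
  k2 = f(0.500000, 0.850000) = 2.537500
  w ← -0.600000 + (0.5/2)·(2.900000 + 2.537500) = 0.759375
x=0.500000, w=0.759375:
  k1 = f(0.500000, 0.759375) = 2.683350
  k2 = f(1.000000, 2.101050) = -1.154410
  w ← 0.759375 + (0.5/2)·(2.683350 + (-1.154410)) = 1.141610
x=1.000000, w=1.141610:
  k1 = f(1.000000, 1.141610) = 1.956727
  k2 = f(1.500000, 2.119973) = -1.234287
  w ← 1.141610 + (0.5/2)·(1.956727 + (-1.234287)) = 1.322220
w(1.5) ≈ 1.3222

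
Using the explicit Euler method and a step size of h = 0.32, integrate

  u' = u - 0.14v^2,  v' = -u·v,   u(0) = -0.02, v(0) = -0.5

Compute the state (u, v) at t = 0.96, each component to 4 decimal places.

Euler on (u,v): u_{n+1} = u_n + h·u', v_{n+1} = v_n + h·v'.
0.000000: (-0.020000, -0.500000); f=(-0.055000, -0.010000) → (-0.037600, -0.503200)
0.320000: (-0.037600, -0.503200); f=(-0.073049, -0.018920) → (-0.060976, -0.509255)
0.640000: (-0.060976, -0.509255); f=(-0.097283, -0.031052) → (-0.092107, -0.519191)
(u(0.96), v(0.96)) ≈ (-0.0921, -0.5192)

-0.0921, -0.5192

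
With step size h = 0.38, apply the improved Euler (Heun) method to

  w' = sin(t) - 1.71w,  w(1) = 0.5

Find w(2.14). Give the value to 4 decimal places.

Heun: k1 = f(t_n, w_n); k2 = f(t_n + h, w_n + h·k1); w_{n+1} = w_n + (h/2)·(k1 + k2).
t=1.000000, w=0.500000:
  k1 = f(1.000000, 0.500000) = -0.013529
  k2 = f(1.380000, 0.494859) = 0.135645
  w ← 0.500000 + (0.38/2)·(-0.013529 + 0.135645) = 0.523202
t=1.380000, w=0.523202:
  k1 = f(1.380000, 0.523202) = 0.087178
  k2 = f(1.760000, 0.556330) = 0.030831
  w ← 0.523202 + (0.38/2)·(0.087178 + 0.030831) = 0.545624
t=1.760000, w=0.545624:
  k1 = f(1.760000, 0.545624) = 0.049138
  k2 = f(2.140000, 0.564296) = -0.122616
  w ← 0.545624 + (0.38/2)·(0.049138 + (-0.122616)) = 0.531663
w(2.14) ≈ 0.5317

0.5317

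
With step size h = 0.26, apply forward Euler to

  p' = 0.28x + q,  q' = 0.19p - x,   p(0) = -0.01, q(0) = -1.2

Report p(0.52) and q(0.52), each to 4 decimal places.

Euler on (p,q): p_{n+1} = p_n + h·p', q_{n+1} = q_n + h·q'.
0.000000: (-0.010000, -1.200000); f=(-1.200000, -0.001900) → (-0.322000, -1.200494)
0.260000: (-0.322000, -1.200494); f=(-1.127694, -0.321180) → (-0.615200, -1.284001)
(p(0.52), q(0.52)) ≈ (-0.6152, -1.2840)

-0.6152, -1.2840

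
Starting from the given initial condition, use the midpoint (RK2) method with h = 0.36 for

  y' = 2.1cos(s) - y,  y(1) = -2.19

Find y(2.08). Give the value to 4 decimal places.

Midpoint: k1 = f(s_n, y_n); k2 = f(s_n + h/2, y_n + (h/2)·k1); y_{n+1} = y_n + h·k2.
s=1.000000, y=-2.190000:
  k1 = f(1.000000, -2.190000) = 3.324635
  k2 = f(1.180000, -1.591566) = 2.391508
  y ← -2.190000 + 0.36·2.391508 = -1.329057
s=1.360000, y=-1.329057:
  k1 = f(1.360000, -1.329057) = 1.768458
  k2 = f(1.540000, -1.010735) = 1.075397
  y ← -1.329057 + 0.36·1.075397 = -0.941914
s=1.720000, y=-0.941914:
  k1 = f(1.720000, -0.941914) = 0.629748
  k2 = f(1.900000, -0.828560) = 0.149652
  y ← -0.941914 + 0.36·0.149652 = -0.888040
y(2.08) ≈ -0.8880

-0.8880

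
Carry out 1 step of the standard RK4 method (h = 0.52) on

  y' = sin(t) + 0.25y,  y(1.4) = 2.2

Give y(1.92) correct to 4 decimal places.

3.0526

RK4: k1 = f(t_n, y_n); k2 = f(t_n + h/2, y_n + (h/2)·k1); k3 = f(t_n + h/2, y_n + (h/2)·k2); k4 = f(t_n + h, y_n + h·k3); y_{n+1} = y_n + (h/6)·(k1 + 2k2 + 2k3 + k4).
t=1.400000, y=2.200000:
  k1 = f(1.400000, 2.200000) = 1.535450
  k2 = f(1.660000, 2.599217) = 1.645828
  k3 = f(1.660000, 2.627915) = 1.653003
  k4 = f(1.920000, 3.059561) = 1.704536
  y ← 2.200000 + (0.52/6)·(k1 + 2k2 + 2k3 + k4) = 3.052596
y(1.92) ≈ 3.0526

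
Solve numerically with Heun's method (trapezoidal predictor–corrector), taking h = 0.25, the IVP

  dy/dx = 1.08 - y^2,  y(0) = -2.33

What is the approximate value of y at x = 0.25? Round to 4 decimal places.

Heun: k1 = f(x_n, y_n); k2 = f(x_n + h, y_n + h·k1); y_{n+1} = y_n + (h/2)·(k1 + k2).
x=0.000000, y=-2.330000:
  k1 = f(0.000000, -2.330000) = -4.348900
  k2 = f(0.250000, -3.417225) = -10.597427
  y ← -2.330000 + (0.25/2)·(-4.348900 + (-10.597427)) = -4.198291
y(0.25) ≈ -4.1983

-4.1983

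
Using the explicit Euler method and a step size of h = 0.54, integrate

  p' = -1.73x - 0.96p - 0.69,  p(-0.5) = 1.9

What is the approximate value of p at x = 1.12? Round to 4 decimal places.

Euler: p_{n+1} = p_n + h·f(x_n, p_n).
x=-0.500000, p=1.900000: f=-1.649000 → p ← 1.900000 + 0.54·(-1.649000) = 1.009540
x=0.040000, p=1.009540: f=-1.728358 → p ← 1.009540 + 0.54·(-1.728358) = 0.076226
x=0.580000, p=0.076226: f=-1.766577 → p ← 0.076226 + 0.54·(-1.766577) = -0.877725
p(1.12) ≈ -0.8777

-0.8777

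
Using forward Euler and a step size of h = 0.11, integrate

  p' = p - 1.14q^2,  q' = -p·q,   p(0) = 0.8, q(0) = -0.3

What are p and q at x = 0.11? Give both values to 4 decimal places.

Euler on (p,q): p_{n+1} = p_n + h·p', q_{n+1} = q_n + h·q'.
0.000000: (0.800000, -0.300000); f=(0.697400, 0.240000) → (0.876714, -0.273600)
(p(0.11), q(0.11)) ≈ (0.8767, -0.2736)

0.8767, -0.2736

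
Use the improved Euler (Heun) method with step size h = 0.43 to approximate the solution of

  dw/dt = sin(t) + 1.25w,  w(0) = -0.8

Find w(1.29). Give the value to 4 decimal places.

-2.5901

Heun: k1 = f(t_n, w_n); k2 = f(t_n + h, w_n + h·k1); w_{n+1} = w_n + (h/2)·(k1 + k2).
t=0.000000, w=-0.800000:
  k1 = f(0.000000, -0.800000) = -1.000000
  k2 = f(0.430000, -1.230000) = -1.120629
  w ← -0.800000 + (0.43/2)·(-1.000000 + (-1.120629)) = -1.255935
t=0.430000, w=-1.255935:
  k1 = f(0.430000, -1.255935) = -1.153048
  k2 = f(0.860000, -1.751746) = -1.431840
  w ← -1.255935 + (0.43/2)·(-1.153048 + (-1.431840)) = -1.811686
t=0.860000, w=-1.811686:
  k1 = f(0.860000, -1.811686) = -1.506765
  k2 = f(1.290000, -2.459595) = -2.113659
  w ← -1.811686 + (0.43/2)·(-1.506765 + (-2.113659)) = -2.590077
w(1.29) ≈ -2.5901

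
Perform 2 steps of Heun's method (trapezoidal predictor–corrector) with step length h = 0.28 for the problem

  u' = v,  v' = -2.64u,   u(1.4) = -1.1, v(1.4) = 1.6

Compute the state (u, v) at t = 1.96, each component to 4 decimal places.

Heun on (u,v): k1 = f(t_n, state_n); k2 = f(t_n + h, state_n + h·k1); state_{n+1} = state_n + (h/2)·(k1 + k2).
1.400000: (-1.100000, 1.600000)
  k1 = (1.600000, 2.904000)
  predictor → (-0.652000, 2.413120)
  k2 = (2.413120, 1.721280)
  → (-0.538163, 2.247539)
1.680000: (-0.538163, 2.247539)
  k1 = (2.247539, 1.420751)
  predictor → (0.091148, 2.645349)
  k2 = (2.645349, -0.240630)
  → (0.146841, 2.412756)
(u(1.96), v(1.96)) ≈ (0.1468, 2.4128)

0.1468, 2.4128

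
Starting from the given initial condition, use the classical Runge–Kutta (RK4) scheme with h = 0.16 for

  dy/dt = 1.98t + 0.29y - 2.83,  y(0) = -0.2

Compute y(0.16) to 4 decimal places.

RK4: k1 = f(t_n, y_n); k2 = f(t_n + h/2, y_n + (h/2)·k1); k3 = f(t_n + h/2, y_n + (h/2)·k2); k4 = f(t_n + h, y_n + h·k3); y_{n+1} = y_n + (h/6)·(k1 + 2k2 + 2k3 + k4).
t=0.000000, y=-0.200000:
  k1 = f(0.000000, -0.200000) = -2.888000
  k2 = f(0.080000, -0.431040) = -2.796602
  k3 = f(0.080000, -0.423728) = -2.794481
  k4 = f(0.160000, -0.647117) = -2.700864
  y ← -0.200000 + (0.16/6)·(k1 + 2k2 + 2k3 + k4) = -0.647227
y(0.16) ≈ -0.6472

-0.6472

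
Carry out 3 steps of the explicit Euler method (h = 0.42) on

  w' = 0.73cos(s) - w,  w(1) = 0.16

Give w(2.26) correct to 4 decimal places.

0.0321

Euler: w_{n+1} = w_n + h·f(s_n, w_n).
s=1.000000, w=0.160000: f=0.234421 → w ← 0.160000 + 0.42·0.234421 = 0.258457
s=1.420000, w=0.258457: f=-0.148792 → w ← 0.258457 + 0.42·(-0.148792) = 0.195964
s=1.840000, w=0.195964: f=-0.390118 → w ← 0.195964 + 0.42·(-0.390118) = 0.032115
w(2.26) ≈ 0.0321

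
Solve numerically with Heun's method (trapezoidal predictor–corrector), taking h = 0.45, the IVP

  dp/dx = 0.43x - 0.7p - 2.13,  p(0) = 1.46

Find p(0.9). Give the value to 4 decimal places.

Heun: k1 = f(x_n, p_n); k2 = f(x_n + h, p_n + h·k1); p_{n+1} = p_n + (h/2)·(k1 + k2).
x=0.000000, p=1.460000:
  k1 = f(0.000000, 1.460000) = -3.152000
  k2 = f(0.450000, 0.041600) = -1.965620
  p ← 1.460000 + (0.45/2)·(-3.152000 + (-1.965620)) = 0.308536
x=0.450000, p=0.308536:
  k1 = f(0.450000, 0.308536) = -2.152475
  k2 = f(0.900000, -0.660078) = -1.280945
  p ← 0.308536 + (0.45/2)·(-2.152475 + (-1.280945)) = -0.463984
p(0.9) ≈ -0.4640

-0.4640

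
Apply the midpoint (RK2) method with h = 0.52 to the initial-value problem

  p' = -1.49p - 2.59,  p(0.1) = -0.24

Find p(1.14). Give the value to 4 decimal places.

Midpoint: k1 = f(t_n, p_n); k2 = f(t_n + h/2, p_n + (h/2)·k1); p_{n+1} = p_n + h·k2.
t=0.100000, p=-0.240000:
  k1 = f(0.100000, -0.240000) = -2.232400
  k2 = f(0.360000, -0.820424) = -1.367568
  p ← -0.240000 + 0.52·(-1.367568) = -0.951135
t=0.620000, p=-0.951135:
  k1 = f(0.620000, -0.951135) = -1.172808
  k2 = f(0.880000, -1.256066) = -0.718462
  p ← -0.951135 + 0.52·(-0.718462) = -1.324736
p(1.14) ≈ -1.3247

-1.3247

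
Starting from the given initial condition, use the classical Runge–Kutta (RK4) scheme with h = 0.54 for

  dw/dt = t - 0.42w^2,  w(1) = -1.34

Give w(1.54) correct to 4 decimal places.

-0.9858

RK4: k1 = f(t_n, w_n); k2 = f(t_n + h/2, w_n + (h/2)·k1); k3 = f(t_n + h/2, w_n + (h/2)·k2); k4 = f(t_n + h, w_n + h·k3); w_{n+1} = w_n + (h/6)·(k1 + 2k2 + 2k3 + k4).
t=1.000000, w=-1.340000:
  k1 = f(1.000000, -1.340000) = 0.245848
  k2 = f(1.270000, -1.273621) = 0.588714
  k3 = f(1.270000, -1.181047) = 0.684153
  k4 = f(1.540000, -0.970557) = 1.144368
  w ← -1.340000 + (0.54/6)·(k1 + 2k2 + 2k3 + k4) = -0.985765
w(1.54) ≈ -0.9858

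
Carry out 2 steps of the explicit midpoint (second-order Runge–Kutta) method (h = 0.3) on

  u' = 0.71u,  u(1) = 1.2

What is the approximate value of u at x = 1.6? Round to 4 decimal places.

Midpoint: k1 = f(x_n, u_n); k2 = f(x_n + h/2, u_n + (h/2)·k1); u_{n+1} = u_n + h·k2.
x=1.000000, u=1.200000:
  k1 = f(1.000000, 1.200000) = 0.852000
  k2 = f(1.150000, 1.327800) = 0.942738
  u ← 1.200000 + 0.3·0.942738 = 1.482821
x=1.300000, u=1.482821:
  k1 = f(1.300000, 1.482821) = 1.052803
  k2 = f(1.450000, 1.640742) = 1.164927
  u ← 1.482821 + 0.3·1.164927 = 1.832299
u(1.6) ≈ 1.8323

1.8323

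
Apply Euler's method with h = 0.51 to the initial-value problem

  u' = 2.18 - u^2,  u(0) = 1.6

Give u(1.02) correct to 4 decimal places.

1.5095

Euler: u_{n+1} = u_n + h·f(x_n, u_n).
x=0.000000, u=1.600000: f=-0.380000 → u ← 1.600000 + 0.51·(-0.380000) = 1.406200
x=0.510000, u=1.406200: f=0.202602 → u ← 1.406200 + 0.51·0.202602 = 1.509527
u(1.02) ≈ 1.5095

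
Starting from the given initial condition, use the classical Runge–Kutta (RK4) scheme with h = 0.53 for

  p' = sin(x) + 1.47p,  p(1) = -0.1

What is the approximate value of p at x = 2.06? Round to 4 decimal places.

RK4: k1 = f(x_n, p_n); k2 = f(x_n + h/2, p_n + (h/2)·k1); k3 = f(x_n + h/2, p_n + (h/2)·k2); k4 = f(x_n + h, p_n + h·k3); p_{n+1} = p_n + (h/6)·(k1 + 2k2 + 2k3 + k4).
x=1.000000, p=-0.100000:
  k1 = f(1.000000, -0.100000) = 0.694471
  k2 = f(1.265000, 0.084035) = 1.077139
  k3 = f(1.265000, 0.185442) = 1.226207
  k4 = f(1.530000, 0.549890) = 1.807506
  p ← -0.100000 + (0.53/6)·(k1 + 2k2 + 2k3 + k4) = 0.527932
x=1.530000, p=0.527932:
  k1 = f(1.530000, 0.527932) = 1.775228
  k2 = f(1.795000, 0.998368) = 2.442572
  k3 = f(1.795000, 1.175214) = 2.702536
  k4 = f(2.060000, 1.960276) = 3.764314
  p ← 0.527932 + (0.53/6)·(k1 + 2k2 + 2k3 + k4) = 1.926228
p(2.06) ≈ 1.9262

1.9262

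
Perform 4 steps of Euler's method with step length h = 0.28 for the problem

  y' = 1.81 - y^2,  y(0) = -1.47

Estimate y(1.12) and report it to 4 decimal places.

Euler: y_{n+1} = y_n + h·f(x_n, y_n).
x=0.000000, y=-1.470000: f=-0.350900 → y ← -1.470000 + 0.28·(-0.350900) = -1.568252
x=0.280000, y=-1.568252: f=-0.649414 → y ← -1.568252 + 0.28·(-0.649414) = -1.750088
x=0.560000, y=-1.750088: f=-1.252808 → y ← -1.750088 + 0.28·(-1.252808) = -2.100874
x=0.840000, y=-2.100874: f=-2.603673 → y ← -2.100874 + 0.28·(-2.603673) = -2.829903
y(1.12) ≈ -2.8299

-2.8299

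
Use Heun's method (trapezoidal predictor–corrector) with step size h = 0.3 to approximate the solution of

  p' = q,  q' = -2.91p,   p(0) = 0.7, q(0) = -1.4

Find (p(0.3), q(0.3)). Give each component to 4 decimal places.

0.1883, -1.8278

Heun on (p,q): k1 = f(s_n, state_n); k2 = f(s_n + h, state_n + h·k1); state_{n+1} = state_n + (h/2)·(k1 + k2).
0.000000: (0.700000, -1.400000)
  k1 = (-1.400000, -2.037000)
  predictor → (0.280000, -2.011100)
  k2 = (-2.011100, -0.814800)
  → (0.188335, -1.827770)
(p(0.3), q(0.3)) ≈ (0.1883, -1.8278)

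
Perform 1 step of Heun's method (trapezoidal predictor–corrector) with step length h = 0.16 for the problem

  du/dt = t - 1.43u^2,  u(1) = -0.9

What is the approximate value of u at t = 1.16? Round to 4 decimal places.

-0.9178

Heun: k1 = f(t_n, u_n); k2 = f(t_n + h, u_n + h·k1); u_{n+1} = u_n + (h/2)·(k1 + k2).
t=1.000000, u=-0.900000:
  k1 = f(1.000000, -0.900000) = -0.158300
  k2 = f(1.160000, -0.925328) = -0.064412
  u ← -0.900000 + (0.16/2)·(-0.158300 + (-0.064412)) = -0.917817
u(1.16) ≈ -0.9178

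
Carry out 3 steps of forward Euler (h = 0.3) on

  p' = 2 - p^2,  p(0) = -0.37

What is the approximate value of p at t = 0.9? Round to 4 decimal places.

1.1965

Euler: p_{n+1} = p_n + h·f(t_n, p_n).
t=0.000000, p=-0.370000: f=1.863100 → p ← -0.370000 + 0.3·1.863100 = 0.188930
t=0.300000, p=0.188930: f=1.964305 → p ← 0.188930 + 0.3·1.964305 = 0.778222
t=0.600000, p=0.778222: f=1.394371 → p ← 0.778222 + 0.3·1.394371 = 1.196533
p(0.9) ≈ 1.1965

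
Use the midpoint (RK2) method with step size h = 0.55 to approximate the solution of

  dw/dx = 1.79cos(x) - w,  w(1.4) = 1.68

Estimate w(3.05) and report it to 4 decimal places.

Midpoint: k1 = f(x_n, w_n); k2 = f(x_n + h/2, w_n + (h/2)·k1); w_{n+1} = w_n + h·k2.
x=1.400000, w=1.680000:
  k1 = f(1.400000, 1.680000) = -1.375759
  k2 = f(1.675000, 1.301666) = -1.487854
  w ← 1.680000 + 0.55·(-1.487854) = 0.861681
x=1.950000, w=0.861681:
  k1 = f(1.950000, 0.861681) = -1.524304
  k2 = f(2.225000, 0.442497) = -1.531761
  w ← 0.861681 + 0.55·(-1.531761) = 0.019212
x=2.500000, w=0.019212:
  k1 = f(2.500000, 0.019212) = -1.453259
  k2 = f(2.775000, -0.380434) = -1.290628
  w ← 0.019212 + 0.55·(-1.290628) = -0.690633
w(3.05) ≈ -0.6906

-0.6906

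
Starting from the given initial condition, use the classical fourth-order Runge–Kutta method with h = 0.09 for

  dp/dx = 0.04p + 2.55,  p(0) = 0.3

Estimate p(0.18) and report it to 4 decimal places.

RK4: k1 = f(x_n, p_n); k2 = f(x_n + h/2, p_n + (h/2)·k1); k3 = f(x_n + h/2, p_n + (h/2)·k2); k4 = f(x_n + h, p_n + h·k3); p_{n+1} = p_n + (h/6)·(k1 + 2k2 + 2k3 + k4).
x=0.000000, p=0.300000:
  k1 = f(0.000000, 0.300000) = 2.562000
  k2 = f(0.045000, 0.415290) = 2.566612
  k3 = f(0.045000, 0.415498) = 2.566620
  k4 = f(0.090000, 0.530996) = 2.571240
  p ← 0.300000 + (0.09/6)·(k1 + 2k2 + 2k3 + k4) = 0.530996
x=0.090000, p=0.530996:
  k1 = f(0.090000, 0.530996) = 2.571240
  k2 = f(0.135000, 0.646701) = 2.575868
  k3 = f(0.135000, 0.646910) = 2.575876
  k4 = f(0.180000, 0.762824) = 2.580513
  p ← 0.530996 + (0.09/6)·(k1 + 2k2 + 2k3 + k4) = 0.762824
p(0.18) ≈ 0.7628

0.7628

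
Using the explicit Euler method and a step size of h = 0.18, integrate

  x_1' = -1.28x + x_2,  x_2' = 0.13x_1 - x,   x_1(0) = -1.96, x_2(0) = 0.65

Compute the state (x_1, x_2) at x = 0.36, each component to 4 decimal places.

-1.7757, 0.5286

Euler on (x_1,x_2): x_1_{n+1} = x_1_n + h·x_1', x_2_{n+1} = x_2_n + h·x_2'.
0.000000: (-1.960000, 0.650000); f=(0.650000, -0.254800) → (-1.843000, 0.604136)
0.180000: (-1.843000, 0.604136); f=(0.373736, -0.419590) → (-1.775728, 0.528610)
(x_1(0.36), x_2(0.36)) ≈ (-1.7757, 0.5286)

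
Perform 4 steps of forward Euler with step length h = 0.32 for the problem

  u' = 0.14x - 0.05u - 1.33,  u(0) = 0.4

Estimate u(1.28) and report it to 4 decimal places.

Euler: u_{n+1} = u_n + h·f(x_n, u_n).
x=0.000000, u=0.400000: f=-1.350000 → u ← 0.400000 + 0.32·(-1.350000) = -0.032000
x=0.320000, u=-0.032000: f=-1.283600 → u ← -0.032000 + 0.32·(-1.283600) = -0.442752
x=0.640000, u=-0.442752: f=-1.218262 → u ← -0.442752 + 0.32·(-1.218262) = -0.832596
x=0.960000, u=-0.832596: f=-1.153970 → u ← -0.832596 + 0.32·(-1.153970) = -1.201866
u(1.28) ≈ -1.2019

-1.2019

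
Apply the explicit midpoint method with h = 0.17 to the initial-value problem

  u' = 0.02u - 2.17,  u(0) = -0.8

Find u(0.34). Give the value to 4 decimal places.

Midpoint: k1 = f(t_n, u_n); k2 = f(t_n + h/2, u_n + (h/2)·k1); u_{n+1} = u_n + h·k2.
t=0.000000, u=-0.800000:
  k1 = f(0.000000, -0.800000) = -2.186000
  k2 = f(0.085000, -0.985810) = -2.189716
  u ← -0.800000 + 0.17·(-2.189716) = -1.172252
t=0.170000, u=-1.172252:
  k1 = f(0.170000, -1.172252) = -2.193445
  k2 = f(0.255000, -1.358695) = -2.197174
  u ← -1.172252 + 0.17·(-2.197174) = -1.545771
u(0.34) ≈ -1.5458

-1.5458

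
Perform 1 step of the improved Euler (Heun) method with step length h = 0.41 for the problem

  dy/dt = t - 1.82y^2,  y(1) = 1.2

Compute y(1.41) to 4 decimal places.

Heun: k1 = f(t_n, y_n); k2 = f(t_n + h, y_n + h·k1); y_{n+1} = y_n + (h/2)·(k1 + k2).
t=1.000000, y=1.200000:
  k1 = f(1.000000, 1.200000) = -1.620800
  k2 = f(1.410000, 0.535472) = 0.888151
  y ← 1.200000 + (0.41/2)·(-1.620800 + 0.888151) = 1.049807
y(1.41) ≈ 1.0498

1.0498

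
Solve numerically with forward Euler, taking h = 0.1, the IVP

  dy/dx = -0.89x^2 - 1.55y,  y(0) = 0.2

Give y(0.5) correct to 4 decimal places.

Euler: y_{n+1} = y_n + h·f(x_n, y_n).
x=0.000000, y=0.200000: f=-0.310000 → y ← 0.200000 + 0.1·(-0.310000) = 0.169000
x=0.100000, y=0.169000: f=-0.270850 → y ← 0.169000 + 0.1·(-0.270850) = 0.141915
x=0.200000, y=0.141915: f=-0.255568 → y ← 0.141915 + 0.1·(-0.255568) = 0.116358
x=0.300000, y=0.116358: f=-0.260455 → y ← 0.116358 + 0.1·(-0.260455) = 0.090313
x=0.400000, y=0.090313: f=-0.282385 → y ← 0.090313 + 0.1·(-0.282385) = 0.062074
y(0.5) ≈ 0.0621

0.0621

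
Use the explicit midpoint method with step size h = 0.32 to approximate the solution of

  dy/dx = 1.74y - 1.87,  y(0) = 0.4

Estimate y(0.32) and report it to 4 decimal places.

Midpoint: k1 = f(x_n, y_n); k2 = f(x_n + h/2, y_n + (h/2)·k1); y_{n+1} = y_n + h·k2.
x=0.000000, y=0.400000:
  k1 = f(0.000000, 0.400000) = -1.174000
  k2 = f(0.160000, 0.212160) = -1.500842
  y ← 0.400000 + 0.32·(-1.500842) = -0.080269
y(0.32) ≈ -0.0803

-0.0803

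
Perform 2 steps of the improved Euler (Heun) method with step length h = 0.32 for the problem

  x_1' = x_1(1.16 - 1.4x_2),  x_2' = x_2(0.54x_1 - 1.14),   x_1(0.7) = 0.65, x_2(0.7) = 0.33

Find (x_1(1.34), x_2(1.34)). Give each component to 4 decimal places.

Heun on (x_1,x_2): k1 = f(x_n, state_n); k2 = f(x_n + h, state_n + h·k1); state_{n+1} = state_n + (h/2)·(k1 + k2).
0.700000: (0.650000, 0.330000)
  k1 = (0.453700, -0.260370)
  predictor → (0.795184, 0.246682)
  k2 = (0.647793, -0.175292)
  → (0.826239, 0.260294)
1.020000: (0.826239, 0.260294)
  k1 = (0.657346, -0.180600)
  predictor → (1.036590, 0.202502)
  k2 = (0.908568, -0.117500)
  → (1.076785, 0.212598)
(x_1(1.34), x_2(1.34)) ≈ (1.0768, 0.2126)

1.0768, 0.2126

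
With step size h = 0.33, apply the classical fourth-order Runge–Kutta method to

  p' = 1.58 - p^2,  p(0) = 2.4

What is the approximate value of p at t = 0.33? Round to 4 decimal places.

1.6599

RK4: k1 = f(t_n, p_n); k2 = f(t_n + h/2, p_n + (h/2)·k1); k3 = f(t_n + h/2, p_n + (h/2)·k2); k4 = f(t_n + h, p_n + h·k3); p_{n+1} = p_n + (h/6)·(k1 + 2k2 + 2k3 + k4).
t=0.000000, p=2.400000:
  k1 = f(0.000000, 2.400000) = -4.180000
  k2 = f(0.165000, 1.710300) = -1.345126
  k3 = f(0.165000, 2.178054) = -3.163920
  k4 = f(0.330000, 1.355906) = -0.258482
  p ← 2.400000 + (0.33/6)·(k1 + 2k2 + 2k3 + k4) = 1.659888
p(0.33) ≈ 1.6599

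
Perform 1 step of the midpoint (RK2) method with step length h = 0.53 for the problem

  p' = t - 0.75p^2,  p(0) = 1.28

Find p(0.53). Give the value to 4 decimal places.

Midpoint: k1 = f(t_n, p_n); k2 = f(t_n + h/2, p_n + (h/2)·k1); p_{n+1} = p_n + h·k2.
t=0.000000, p=1.280000:
  k1 = f(0.000000, 1.280000) = -1.228800
  k2 = f(0.265000, 0.954368) = -0.418114
  p ← 1.280000 + 0.53·(-0.418114) = 1.058400
p(0.53) ≈ 1.0584

1.0584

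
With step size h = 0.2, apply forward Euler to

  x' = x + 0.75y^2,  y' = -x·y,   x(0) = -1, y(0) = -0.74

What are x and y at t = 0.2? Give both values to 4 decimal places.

-1.1179, -0.8880

Euler on (x,y): x_{n+1} = x_n + h·x', y_{n+1} = y_n + h·y'.
0.000000: (-1.000000, -0.740000); f=(-0.589300, -0.740000) → (-1.117860, -0.888000)
(x(0.2), y(0.2)) ≈ (-1.1179, -0.8880)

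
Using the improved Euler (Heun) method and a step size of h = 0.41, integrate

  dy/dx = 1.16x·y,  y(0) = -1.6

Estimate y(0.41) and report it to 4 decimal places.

Heun: k1 = f(x_n, y_n); k2 = f(x_n + h, y_n + h·k1); y_{n+1} = y_n + (h/2)·(k1 + k2).
x=0.000000, y=-1.600000:
  k1 = f(0.000000, -1.600000) = 0.000000
  k2 = f(0.410000, -1.600000) = -0.760960
  y ← -1.600000 + (0.41/2)·(0.000000 + (-0.760960)) = -1.755997
y(0.41) ≈ -1.7560

-1.7560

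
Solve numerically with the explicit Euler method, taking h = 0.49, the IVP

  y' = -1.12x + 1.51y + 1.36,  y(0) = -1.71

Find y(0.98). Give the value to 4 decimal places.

Euler: y_{n+1} = y_n + h·f(x_n, y_n).
x=0.000000, y=-1.710000: f=-1.222100 → y ← -1.710000 + 0.49·(-1.222100) = -2.308829
x=0.490000, y=-2.308829: f=-2.675132 → y ← -2.308829 + 0.49·(-2.675132) = -3.619644
y(0.98) ≈ -3.6196

-3.6196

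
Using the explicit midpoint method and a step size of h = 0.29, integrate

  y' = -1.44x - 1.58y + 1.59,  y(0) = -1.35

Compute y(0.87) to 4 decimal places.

Midpoint: k1 = f(x_n, y_n); k2 = f(x_n + h/2, y_n + (h/2)·k1); y_{n+1} = y_n + h·k2.
x=0.000000, y=-1.350000:
  k1 = f(0.000000, -1.350000) = 3.723000
  k2 = f(0.145000, -0.810165) = 2.661261
  y ← -1.350000 + 0.29·2.661261 = -0.578234
x=0.290000, y=-0.578234:
  k1 = f(0.290000, -0.578234) = 2.086010
  k2 = f(0.435000, -0.275763) = 1.399305
  y ← -0.578234 + 0.29·1.399305 = -0.172436
x=0.580000, y=-0.172436:
  k1 = f(0.580000, -0.172436) = 1.027249
  k2 = f(0.725000, -0.023485) = 0.583106
  y ← -0.172436 + 0.29·0.583106 = -0.003335
y(0.87) ≈ -0.0033

-0.0033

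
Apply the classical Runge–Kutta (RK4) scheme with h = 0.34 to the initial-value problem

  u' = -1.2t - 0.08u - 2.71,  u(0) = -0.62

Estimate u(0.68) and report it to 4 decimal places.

RK4: k1 = f(t_n, u_n); k2 = f(t_n + h/2, u_n + (h/2)·k1); k3 = f(t_n + h/2, u_n + (h/2)·k2); k4 = f(t_n + h, u_n + h·k3); u_{n+1} = u_n + (h/6)·(k1 + 2k2 + 2k3 + k4).
t=0.000000, u=-0.620000:
  k1 = f(0.000000, -0.620000) = -2.660400
  k2 = f(0.170000, -1.072268) = -2.828219
  k3 = f(0.170000, -1.100797) = -2.825936
  k4 = f(0.340000, -1.580818) = -2.991535
  u ← -0.620000 + (0.34/6)·(k1 + 2k2 + 2k3 + k4) = -1.581080
t=0.340000, u=-1.581080:
  k1 = f(0.340000, -1.581080) = -2.991514
  k2 = f(0.510000, -2.089638) = -3.154829
  k3 = f(0.510000, -2.117401) = -3.152608
  k4 = f(0.680000, -2.652967) = -3.313763
  u ← -1.581080 + (0.34/6)·(k1 + 2k2 + 2k3 + k4) = -2.653222
u(0.68) ≈ -2.6532

-2.6532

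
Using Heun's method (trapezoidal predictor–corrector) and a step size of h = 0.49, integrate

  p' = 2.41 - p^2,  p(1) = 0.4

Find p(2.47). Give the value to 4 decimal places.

1.3572

Heun: k1 = f(s_n, p_n); k2 = f(s_n + h, p_n + h·k1); p_{n+1} = p_n + (h/2)·(k1 + k2).
s=1.000000, p=0.400000:
  k1 = f(1.000000, 0.400000) = 2.250000
  k2 = f(1.490000, 1.502500) = 0.152494
  p ← 0.400000 + (0.49/2)·(2.250000 + 0.152494) = 0.988611
s=1.490000, p=0.988611:
  k1 = f(1.490000, 0.988611) = 1.432648
  k2 = f(1.980000, 1.690609) = -0.448158
  p ← 0.988611 + (0.49/2)·(1.432648 + (-0.448158)) = 1.229811
s=1.980000, p=1.229811:
  k1 = f(1.980000, 1.229811) = 0.897564
  k2 = f(2.470000, 1.669618) = -0.377623
  p ← 1.229811 + (0.49/2)·(0.897564 + (-0.377623)) = 1.357197
p(2.47) ≈ 1.3572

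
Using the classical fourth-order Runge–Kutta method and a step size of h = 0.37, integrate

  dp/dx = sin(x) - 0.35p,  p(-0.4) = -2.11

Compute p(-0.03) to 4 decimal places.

RK4: k1 = f(x_n, p_n); k2 = f(x_n + h/2, p_n + (h/2)·k1); k3 = f(x_n + h/2, p_n + (h/2)·k2); k4 = f(x_n + h, p_n + h·k3); p_{n+1} = p_n + (h/6)·(k1 + 2k2 + 2k3 + k4).
x=-0.400000, p=-2.110000:
  k1 = f(-0.400000, -2.110000) = 0.349082
  k2 = f(-0.215000, -2.045420) = 0.502550
  k3 = f(-0.215000, -2.017028) = 0.492612
  k4 = f(-0.030000, -1.927733) = 0.644711
  p ← -2.110000 + (0.37/6)·(k1 + 2k2 + 2k3 + k4) = -1.925979
p(-0.03) ≈ -1.9260

-1.9260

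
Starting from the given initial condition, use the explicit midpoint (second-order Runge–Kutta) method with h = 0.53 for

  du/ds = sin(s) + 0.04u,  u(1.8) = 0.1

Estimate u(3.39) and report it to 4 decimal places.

Midpoint: k1 = f(s_n, u_n); k2 = f(s_n + h/2, u_n + (h/2)·k1); u_{n+1} = u_n + h·k2.
s=1.800000, u=0.100000:
  k1 = f(1.800000, 0.100000) = 0.977848
  k2 = f(2.065000, 0.359130) = 0.894712
  u ← 0.100000 + 0.53·0.894712 = 0.574197
s=2.330000, u=0.574197:
  k1 = f(2.330000, 0.574197) = 0.748352
  k2 = f(2.595000, 0.772511) = 0.550680
  u ← 0.574197 + 0.53·0.550680 = 0.866058
s=2.860000, u=0.866058:
  k1 = f(2.860000, 0.866058) = 0.312528
  k2 = f(3.125000, 0.948878) = 0.054547
  u ← 0.866058 + 0.53·0.054547 = 0.894967
u(3.39) ≈ 0.8950

0.8950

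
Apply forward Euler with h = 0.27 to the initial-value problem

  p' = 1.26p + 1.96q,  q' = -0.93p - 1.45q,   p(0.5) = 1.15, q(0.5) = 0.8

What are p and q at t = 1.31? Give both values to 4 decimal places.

Euler on (p,q): p_{n+1} = p_n + h·p', q_{n+1} = q_n + h·q'.
0.500000: (1.150000, 0.800000); f=(3.017000, -2.229500) → (1.964590, 0.198035)
0.770000: (1.964590, 0.198035); f=(2.863532, -2.114219) → (2.737744, -0.372804)
1.040000: (2.737744, -0.372804); f=(2.718861, -2.005535) → (3.471836, -0.914299)
(p(1.31), q(1.31)) ≈ (3.4718, -0.9143)

3.4718, -0.9143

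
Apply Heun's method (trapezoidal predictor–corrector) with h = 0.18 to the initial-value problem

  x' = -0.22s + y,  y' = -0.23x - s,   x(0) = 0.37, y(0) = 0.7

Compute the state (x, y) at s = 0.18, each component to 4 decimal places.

Heun on (x,y): k1 = f(s_n, state_n); k2 = f(s_n + h, state_n + h·k1); state_{n+1} = state_n + (h/2)·(k1 + k2).
0.000000: (0.370000, 0.700000)
  k1 = (0.700000, -0.085100)
  predictor → (0.496000, 0.684682)
  k2 = (0.645082, -0.294080)
  → (0.491057, 0.665874)
(x(0.18), y(0.18)) ≈ (0.4911, 0.6659)

0.4911, 0.6659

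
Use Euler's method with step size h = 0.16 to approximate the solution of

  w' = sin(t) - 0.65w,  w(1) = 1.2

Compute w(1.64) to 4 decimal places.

Euler: w_{n+1} = w_n + h·f(t_n, w_n).
t=1.000000, w=1.200000: f=0.061471 → w ← 1.200000 + 0.16·0.061471 = 1.209835
t=1.160000, w=1.209835: f=0.130410 → w ← 1.209835 + 0.16·0.130410 = 1.230701
t=1.320000, w=1.230701: f=0.168759 → w ← 1.230701 + 0.16·0.168759 = 1.257702
t=1.480000, w=1.257702: f=0.178374 → w ← 1.257702 + 0.16·0.178374 = 1.286242
w(1.64) ≈ 1.2862

1.2862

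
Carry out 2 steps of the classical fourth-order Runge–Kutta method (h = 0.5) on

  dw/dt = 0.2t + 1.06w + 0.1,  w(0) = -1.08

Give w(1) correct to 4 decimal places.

-2.7912

RK4: k1 = f(t_n, w_n); k2 = f(t_n + h/2, w_n + (h/2)·k1); k3 = f(t_n + h/2, w_n + (h/2)·k2); k4 = f(t_n + h, w_n + h·k3); w_{n+1} = w_n + (h/6)·(k1 + 2k2 + 2k3 + k4).
t=0.000000, w=-1.080000:
  k1 = f(0.000000, -1.080000) = -1.044800
  k2 = f(0.250000, -1.341200) = -1.271672
  k3 = f(0.250000, -1.397918) = -1.331793
  k4 = f(0.500000, -1.745897) = -1.650650
  w ← -1.080000 + (0.5/6)·(k1 + 2k2 + 2k3 + k4) = -1.738532
t=0.500000, w=-1.738532:
  k1 = f(0.500000, -1.738532) = -1.642844
  k2 = f(0.750000, -2.149243) = -2.028197
  k3 = f(0.750000, -2.245581) = -2.130316
  k4 = f(1.000000, -2.803690) = -2.671911
  w ← -1.738532 + (0.5/6)·(k1 + 2k2 + 2k3 + k4) = -2.791180
w(1) ≈ -2.7912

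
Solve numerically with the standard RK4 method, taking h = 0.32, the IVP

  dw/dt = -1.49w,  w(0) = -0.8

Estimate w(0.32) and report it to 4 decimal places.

RK4: k1 = f(t_n, w_n); k2 = f(t_n + h/2, w_n + (h/2)·k1); k3 = f(t_n + h/2, w_n + (h/2)·k2); k4 = f(t_n + h, w_n + h·k3); w_{n+1} = w_n + (h/6)·(k1 + 2k2 + 2k3 + k4).
t=0.000000, w=-0.800000:
  k1 = f(0.000000, -0.800000) = 1.192000
  k2 = f(0.160000, -0.609280) = 0.907827
  k3 = f(0.160000, -0.654748) = 0.975574
  k4 = f(0.320000, -0.487816) = 0.726846
  w ← -0.800000 + (0.32/6)·(k1 + 2k2 + 2k3 + k4) = -0.496765
w(0.32) ≈ -0.4968

-0.4968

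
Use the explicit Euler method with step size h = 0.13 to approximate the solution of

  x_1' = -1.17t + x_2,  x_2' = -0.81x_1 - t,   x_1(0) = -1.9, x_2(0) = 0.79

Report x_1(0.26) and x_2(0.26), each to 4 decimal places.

Euler on (x_1,x_2): x_1_{n+1} = x_1_n + h·x_1', x_2_{n+1} = x_2_n + h·x_2'.
0.000000: (-1.900000, 0.790000); f=(0.790000, 1.539000) → (-1.797300, 0.990070)
0.130000: (-1.797300, 0.990070); f=(0.837970, 1.325813) → (-1.688364, 1.162426)
(x_1(0.26), x_2(0.26)) ≈ (-1.6884, 1.1624)

-1.6884, 1.1624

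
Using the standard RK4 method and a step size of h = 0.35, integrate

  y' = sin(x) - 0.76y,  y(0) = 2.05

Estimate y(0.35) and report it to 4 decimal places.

RK4: k1 = f(x_n, y_n); k2 = f(x_n + h/2, y_n + (h/2)·k1); k3 = f(x_n + h/2, y_n + (h/2)·k2); k4 = f(x_n + h, y_n + h·k3); y_{n+1} = y_n + (h/6)·(k1 + 2k2 + 2k3 + k4).
x=0.000000, y=2.050000:
  k1 = f(0.000000, 2.050000) = -1.558000
  k2 = f(0.175000, 1.777350) = -1.176678
  k3 = f(0.175000, 1.844081) = -1.227394
  k4 = f(0.350000, 1.620412) = -0.888615
  y ← 2.050000 + (0.35/6)·(k1 + 2k2 + 2k3 + k4) = 1.626806
y(0.35) ≈ 1.6268

1.6268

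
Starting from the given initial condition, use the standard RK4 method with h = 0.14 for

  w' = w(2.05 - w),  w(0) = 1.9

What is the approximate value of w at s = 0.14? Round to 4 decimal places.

1.9353

RK4: k1 = f(s_n, w_n); k2 = f(s_n + h/2, w_n + (h/2)·k1); k3 = f(s_n + h/2, w_n + (h/2)·k2); k4 = f(s_n + h, w_n + h·k3); w_{n+1} = w_n + (h/6)·(k1 + 2k2 + 2k3 + k4).
s=0.000000, w=1.900000:
  k1 = f(0.000000, 1.900000) = 0.285000
  k2 = f(0.070000, 1.919950) = 0.249689
  k3 = f(0.070000, 1.917478) = 0.254108
  k4 = f(0.140000, 1.935575) = 0.221478
  w ← 1.900000 + (0.14/6)·(k1 + 2k2 + 2k3 + k4) = 1.935328
w(0.14) ≈ 1.9353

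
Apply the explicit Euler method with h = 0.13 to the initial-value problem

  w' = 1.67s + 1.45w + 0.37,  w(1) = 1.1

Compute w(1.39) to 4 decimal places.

2.8917

Euler: w_{n+1} = w_n + h·f(s_n, w_n).
s=1.000000, w=1.100000: f=3.635000 → w ← 1.100000 + 0.13·3.635000 = 1.572550
s=1.130000, w=1.572550: f=4.537298 → w ← 1.572550 + 0.13·4.537298 = 2.162399
s=1.260000, w=2.162399: f=5.609678 → w ← 2.162399 + 0.13·5.609678 = 2.891657
w(1.39) ≈ 2.8917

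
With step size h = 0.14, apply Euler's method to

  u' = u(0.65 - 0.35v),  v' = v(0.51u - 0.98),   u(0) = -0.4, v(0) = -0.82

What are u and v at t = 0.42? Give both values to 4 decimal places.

-0.5693, -0.4695

Euler on (u,v): u_{n+1} = u_n + h·u', v_{n+1} = v_n + h·v'.
0.000000: (-0.400000, -0.820000); f=(-0.374800, 0.970880) → (-0.452472, -0.684077)
0.140000: (-0.452472, -0.684077); f=(-0.402441, 0.828253) → (-0.508814, -0.568121)
0.280000: (-0.508814, -0.568121); f=(-0.431903, 0.704184) → (-0.569280, -0.469536)
(u(0.42), v(0.42)) ≈ (-0.5693, -0.4695)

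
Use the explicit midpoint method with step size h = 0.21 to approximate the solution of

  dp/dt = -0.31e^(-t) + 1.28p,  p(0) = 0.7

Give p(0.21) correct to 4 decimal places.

0.8461

Midpoint: k1 = f(t_n, p_n); k2 = f(t_n + h/2, p_n + (h/2)·k1); p_{n+1} = p_n + h·k2.
t=0.000000, p=0.700000:
  k1 = f(0.000000, 0.700000) = 0.586000
  k2 = f(0.105000, 0.761530) = 0.695658
  p ← 0.700000 + 0.21·0.695658 = 0.846088
p(0.21) ≈ 0.8461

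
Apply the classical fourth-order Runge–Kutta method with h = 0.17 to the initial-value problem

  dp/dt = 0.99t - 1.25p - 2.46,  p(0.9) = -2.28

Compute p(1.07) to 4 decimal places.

-2.0705

RK4: k1 = f(t_n, p_n); k2 = f(t_n + h/2, p_n + (h/2)·k1); k3 = f(t_n + h/2, p_n + (h/2)·k2); k4 = f(t_n + h, p_n + h·k3); p_{n+1} = p_n + (h/6)·(k1 + 2k2 + 2k3 + k4).
t=0.900000, p=-2.280000:
  k1 = f(0.900000, -2.280000) = 1.281000
  k2 = f(0.985000, -2.171115) = 1.229044
  k3 = f(0.985000, -2.175531) = 1.234564
  k4 = f(1.070000, -2.070124) = 1.186955
  p ← -2.280000 + (0.17/6)·(k1 + 2k2 + 2k3 + k4) = -2.070470
p(1.07) ≈ -2.0705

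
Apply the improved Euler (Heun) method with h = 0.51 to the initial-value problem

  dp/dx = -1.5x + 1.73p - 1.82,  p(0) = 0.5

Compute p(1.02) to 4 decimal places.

-2.9968

Heun: k1 = f(x_n, p_n); k2 = f(x_n + h, p_n + h·k1); p_{n+1} = p_n + (h/2)·(k1 + k2).
x=0.000000, p=0.500000:
  k1 = f(0.000000, 0.500000) = -0.955000
  k2 = f(0.510000, 0.012950) = -2.562597
  p ← 0.500000 + (0.51/2)·(-0.955000 + (-2.562597)) = -0.396987
x=0.510000, p=-0.396987:
  k1 = f(0.510000, -0.396987) = -3.271788
  k2 = f(1.020000, -2.065599) = -6.923486
  p ← -0.396987 + (0.51/2)·(-3.271788 + (-6.923486)) = -2.996782
p(1.02) ≈ -2.9968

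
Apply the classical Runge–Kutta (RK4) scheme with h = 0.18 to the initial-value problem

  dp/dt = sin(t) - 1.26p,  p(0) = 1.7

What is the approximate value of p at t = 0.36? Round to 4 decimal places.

RK4: k1 = f(t_n, p_n); k2 = f(t_n + h/2, p_n + (h/2)·k1); k3 = f(t_n + h/2, p_n + (h/2)·k2); k4 = f(t_n + h, p_n + h·k3); p_{n+1} = p_n + (h/6)·(k1 + 2k2 + 2k3 + k4).
t=0.000000, p=1.700000:
  k1 = f(0.000000, 1.700000) = -2.142000
  k2 = f(0.090000, 1.507220) = -1.809219
  k3 = f(0.090000, 1.537170) = -1.846956
  k4 = f(0.180000, 1.367548) = -1.544081
  p ← 1.700000 + (0.18/6)·(k1 + 2k2 + 2k3 + k4) = 1.370047
t=0.180000, p=1.370047:
  k1 = f(0.180000, 1.370047) = -1.547230
  k2 = f(0.270000, 1.230796) = -1.284072
  k3 = f(0.270000, 1.254481) = -1.313914
  k4 = f(0.360000, 1.133543) = -1.075989
  p ← 1.370047 + (0.18/6)·(k1 + 2k2 + 2k3 + k4) = 1.135471
p(0.36) ≈ 1.1355

1.1355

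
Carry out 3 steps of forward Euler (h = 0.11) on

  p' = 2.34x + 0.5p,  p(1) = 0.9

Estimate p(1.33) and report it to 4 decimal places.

Euler: p_{n+1} = p_n + h·f(x_n, p_n).
x=1.000000, p=0.900000: f=2.790000 → p ← 0.900000 + 0.11·2.790000 = 1.206900
x=1.110000, p=1.206900: f=3.200850 → p ← 1.206900 + 0.11·3.200850 = 1.558994
x=1.220000, p=1.558994: f=3.634297 → p ← 1.558994 + 0.11·3.634297 = 1.958766
p(1.33) ≈ 1.9588

1.9588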